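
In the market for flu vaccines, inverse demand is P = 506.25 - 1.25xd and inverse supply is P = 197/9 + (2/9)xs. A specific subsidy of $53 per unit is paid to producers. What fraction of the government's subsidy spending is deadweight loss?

DWL / government spending = 18/365

Pre-subsidy: 506.25 - 1.25x = 197/9 + (2/9)x gives x* = 329 and P* = 95.
With the subsidy, sellers receive Ps = Pb + 53 for each unit, where Pb is the price buyers pay.
On the curves, Pb = 506.25 - 1.25x and Ps = 197/9 + (2/9)x; the wedge Ps − Pb = 53 gives 197/9 + (2/9)x − (506.25 - 1.25x) = 53, so x' = 365.
Then Pb = 506.25 − 1.25·365 = 50 and Ps = 197/9 + (2/9)·365 = 103.
ΔCS = ½(329 + 365)(95 − 50) = 15615; ΔPS = ½(329 + 365)(103 − 95) = 2776.
Government spending = 53 × 365 = 19345.
DWL = ½ × 53 × (365 − 329) = 954; fraction = 954 / 19345 = 18/365.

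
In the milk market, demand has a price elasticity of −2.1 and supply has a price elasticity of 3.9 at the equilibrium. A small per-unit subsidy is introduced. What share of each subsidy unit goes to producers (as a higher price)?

Producer share = 0.35

For a small subsidy around the equilibrium, the benefit split depends on the relative slopes, which at a point are proportional to the elasticities.
Buyer share = εs/(εs + |εd|) = 3.9/(3.9 + 2.1) = 0.65; seller share = |εd|/(εs + |εd|) = 0.35.
So producers capture 0.35 of the subsidy.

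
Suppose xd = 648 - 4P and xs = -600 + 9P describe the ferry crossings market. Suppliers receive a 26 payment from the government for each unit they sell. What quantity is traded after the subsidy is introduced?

Pre-subsidy: 648 - 4P = -600 + 9P gives P* = 96, x* = 264.
With the subsidy, sellers receive Ps = Pb + 26 for each unit, where Pb is the price buyers pay.
Supply in terms of Pb becomes xs = -600 + 9(Pb + 26) = -366 + 9Pb. Setting this equal to demand: 648 - 4Pb = -366 + 9Pb, so Pb = 78.
Sellers receive Ps = 78 + 26 = 104; x' = 648 − 4·78 = 336.

x' = 336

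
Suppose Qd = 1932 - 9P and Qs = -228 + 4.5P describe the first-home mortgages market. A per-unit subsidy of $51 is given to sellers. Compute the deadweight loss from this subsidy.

Pre-subsidy: 1932 - 9P = -228 + 4.5P gives P* = 160, Q* = 492.
With the subsidy, sellers receive Ps = Pb + 51 for each unit, where Pb is the price buyers pay.
Supply in terms of Pb becomes Qs = -228 + 4.5(Pb + 51) = 1.5 + 4.5Pb. Setting this equal to demand: 1932 - 9Pb = 1.5 + 4.5Pb, so Pb = 143.
Sellers receive Ps = 143 + 51 = 194; Q' = 1932 − 9·143 = 645.
The subsidy expands output by 645 − 492 = 153 past the efficient level; on those units the gap between marginal cost and willingness to pay runs from 0 up to 51.
DWL = ½ × 51 × 153 = 3901.5.

Deadweight loss = $3901.5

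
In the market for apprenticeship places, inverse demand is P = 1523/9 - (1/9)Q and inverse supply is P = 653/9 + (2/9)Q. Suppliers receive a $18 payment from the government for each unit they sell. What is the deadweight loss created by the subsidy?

Pre-subsidy: 1523/9 - (1/9)Q = 653/9 + (2/9)Q gives Q* = 290 and P* = 137.
With the subsidy, sellers receive Ps = Pb + 18 for each unit, where Pb is the price buyers pay.
On the curves, Pb = 1523/9 - (1/9)Q and Ps = 653/9 + (2/9)Q; the wedge Ps − Pb = 18 gives 653/9 + (2/9)Q − (1523/9 - (1/9)Q) = 18, so Q' = 344.
Then Pb = 1523/9 − (1/9)·344 = 131 and Ps = 653/9 + (2/9)·344 = 149.
The subsidy expands output by 344 − 290 = 54 past the efficient level; on those units the gap between marginal cost and willingness to pay runs from 0 up to 18.
DWL = ½ × 18 × 54 = 486.

Deadweight loss = $486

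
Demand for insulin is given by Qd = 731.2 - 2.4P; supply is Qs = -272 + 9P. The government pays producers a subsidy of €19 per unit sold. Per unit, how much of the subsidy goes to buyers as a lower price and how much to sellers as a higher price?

Pre-subsidy: 731.2 - 2.4P = -272 + 9P gives P* = 88, Q* = 520.
With the subsidy, sellers receive Ps = Pb + 19 for each unit, where Pb is the price buyers pay.
Supply in terms of Pb becomes Qs = -272 + 9(Pb + 19) = -101 + 9Pb. Setting this equal to demand: 731.2 - 2.4Pb = -101 + 9Pb, so Pb = 73.
Sellers receive Ps = 73 + 19 = 92; Q' = 731.2 − 2.4·73 = 556.
Buyers' price falls by P* − Pb = 88 − 73 = 15; sellers' price rises by Ps − P* = 92 − 88 = 4.

Buyers gain €15 per unit; sellers gain €4 per unit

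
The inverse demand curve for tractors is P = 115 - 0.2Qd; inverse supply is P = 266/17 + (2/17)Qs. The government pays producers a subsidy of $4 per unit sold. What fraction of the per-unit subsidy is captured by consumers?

Pre-subsidy: 115 - 0.2Q = 266/17 + (2/17)Q gives Q* = 2815/9 and P* = 472/9.
With the subsidy, sellers receive Ps = Pb + 4 for each unit, where Pb is the price buyers pay.
On the curves, Pb = 115 - 0.2Q and Ps = 266/17 + (2/17)Q; the wedge Ps − Pb = 4 gives 266/17 + (2/17)Q − (115 - 0.2Q) = 4, so Q' = 8785/27.
Then Pb = 115 − 0.2·(8785/27) = 1348/27 and Ps = 266/17 + (2/17)·(8785/27) = 1456/27.
Buyers' price falls by P* − Pb = 472/9 − 1348/27 = 68/27; sellers' price rises by Ps − P* = 1456/27 − 472/9 = 40/27.
So consumers capture (68/27)/4 = 17/27 of each unit of subsidy.

Consumer share = 17/27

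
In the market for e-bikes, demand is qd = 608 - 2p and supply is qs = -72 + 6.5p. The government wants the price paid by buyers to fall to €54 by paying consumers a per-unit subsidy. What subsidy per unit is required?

At a buyer price of 54, quantity demanded is 608 − 2·54 = 500.
Sellers supply 500 only when they receive ps with -72 + 6.5·ps = 500, i.e. ps = 88.
s = ps − pb = 88 − 54 = 34.

Required subsidy s = €34 per unit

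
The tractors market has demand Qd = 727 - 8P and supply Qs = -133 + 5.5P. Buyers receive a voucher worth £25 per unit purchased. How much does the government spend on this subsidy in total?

Government cost = 201725/27

Pre-subsidy: 727 - 8P = -133 + 5.5P gives P* = 1720/27, Q* = 5869/27.
With the rebate, buyers effectively pay Pb = Ps − 25, where Ps is the price sellers receive.
Demand in terms of Ps becomes Qd = 727 − 8(Ps − 25) = 927 - 8Ps. Setting this equal to supply: 927 - 8Ps = -133 + 5.5Ps, so Ps = 2120/27.
Buyers pay Pb = 2120/27 − 25 = 1445/27; Q' = -133 + 5.5·(2120/27) = 8069/27.
Government outlay = subsidy × quantity = 25 × 8069/27 = 201725/27.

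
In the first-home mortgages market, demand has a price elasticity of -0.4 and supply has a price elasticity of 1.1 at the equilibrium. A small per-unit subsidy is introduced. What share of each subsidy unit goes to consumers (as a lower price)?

Consumer share = 11/15

For a small subsidy around the equilibrium, the benefit split depends on the relative slopes, which at a point are proportional to the elasticities.
Buyer share = εs/(εs + |εd|) = 1.1/(1.1 + 0.4) = 11/15; seller share = |εd|/(εs + |εd|) = 4/15.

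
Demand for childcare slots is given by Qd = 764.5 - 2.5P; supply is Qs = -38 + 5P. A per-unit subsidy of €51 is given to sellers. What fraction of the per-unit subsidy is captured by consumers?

Pre-subsidy: 764.5 - 2.5P = -38 + 5P gives P* = 107, Q* = 497.
With the subsidy, sellers receive Ps = Pb + 51 for each unit, where Pb is the price buyers pay.
Supply in terms of Pb becomes Qs = -38 + 5(Pb + 51) = 217 + 5Pb. Setting this equal to demand: 764.5 - 2.5Pb = 217 + 5Pb, so Pb = 73.
Sellers receive Ps = 73 + 51 = 124; Q' = 764.5 − 2.5·73 = 582.
Buyers' price falls by P* − Pb = 107 − 73 = 34; sellers' price rises by Ps − P* = 124 − 107 = 17.
So consumers capture 34/51 = 2/3 of each unit of subsidy.

Consumer share = 2/3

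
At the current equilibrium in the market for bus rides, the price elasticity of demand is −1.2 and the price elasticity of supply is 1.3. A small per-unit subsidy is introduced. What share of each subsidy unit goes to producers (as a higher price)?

For a small subsidy around the equilibrium, the benefit split depends on the relative slopes, which at a point are proportional to the elasticities.
Buyer share = εs/(εs + |εd|) = 1.3/(1.3 + 1.2) = 0.52; seller share = |εd|/(εs + |εd|) = 0.48.
So producers capture 0.48 of the subsidy.

Producer share = 0.48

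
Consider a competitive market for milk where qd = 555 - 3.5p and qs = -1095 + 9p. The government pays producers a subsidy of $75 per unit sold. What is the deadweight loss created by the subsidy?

Pre-subsidy: 555 - 3.5p = -1095 + 9p gives p* = 132, q* = 93.
With the subsidy, sellers receive ps = pb + 75 for each unit, where pb is the price buyers pay.
Supply in terms of pb becomes qs = -1095 + 9(pb + 75) = -420 + 9pb. Setting this equal to demand: 555 - 3.5pb = -420 + 9pb, so pb = 78.
Sellers receive ps = 78 + 75 = 153; q' = 555 − 3.5·78 = 282.
The subsidy expands output by 282 − 93 = 189 past the efficient level; on those units the gap between marginal cost and willingness to pay runs from 0 up to 75.
DWL = ½ × 75 × 189 = 7087.5.

Deadweight loss = $7087.5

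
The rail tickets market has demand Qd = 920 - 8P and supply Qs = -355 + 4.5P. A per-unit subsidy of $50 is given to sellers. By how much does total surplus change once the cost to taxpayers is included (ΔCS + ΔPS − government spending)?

Pre-subsidy: 920 - 8P = -355 + 4.5P gives P* = 102, Q* = 104.
With the subsidy, sellers receive Ps = Pb + 50 for each unit, where Pb is the price buyers pay.
Supply in terms of Pb becomes Qs = -355 + 4.5(Pb + 50) = -130 + 4.5Pb. Setting this equal to demand: 920 - 8Pb = -130 + 4.5Pb, so Pb = 84.
Sellers receive Ps = 84 + 50 = 134; Q' = 920 − 8·84 = 248.
ΔCS = ½(104 + 248)(102 − 84) = 3168; ΔPS = ½(104 + 248)(134 − 102) = 5632.
Government spending = 50 × 248 = 12400.
Net change = 3168 + 5632 − 12400 = -3600. The loss equals the DWL triangle ½·50·144.

Net change in total surplus = -$3600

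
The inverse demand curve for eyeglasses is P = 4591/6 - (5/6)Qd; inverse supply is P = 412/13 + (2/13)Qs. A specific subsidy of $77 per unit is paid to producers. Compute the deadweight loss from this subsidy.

Pre-subsidy: 4591/6 - (5/6)Q = 412/13 + (2/13)Q gives Q* = 743 and P* = 146.
With the subsidy, sellers receive Ps = Pb + 77 for each unit, where Pb is the price buyers pay.
On the curves, Pb = 4591/6 - (5/6)Q and Ps = 412/13 + (2/13)Q; the wedge Ps − Pb = 77 gives 412/13 + (2/13)Q − (4591/6 - (5/6)Q) = 77, so Q' = 821.
Then Pb = 4591/6 − (5/6)·821 = 81 and Ps = 412/13 + (2/13)·821 = 158.
The subsidy expands output by 821 − 743 = 78 past the efficient level; on those units the gap between marginal cost and willingness to pay runs from 0 up to 77.
DWL = ½ × 77 × 78 = 3003.

Deadweight loss = $3003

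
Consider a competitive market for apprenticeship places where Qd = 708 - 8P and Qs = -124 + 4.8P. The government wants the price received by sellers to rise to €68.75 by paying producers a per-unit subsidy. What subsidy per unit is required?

At a seller price of 68.75, quantity supplied is -124 + 4.8·68.75 = 206.
Buyers absorb 206 only when they pay Pb with 708 − 8·Pb = 206, i.e. Pb = 62.75.
s = Ps − Pb = 68.75 − 62.75 = 6.

Required subsidy s = €6 per unit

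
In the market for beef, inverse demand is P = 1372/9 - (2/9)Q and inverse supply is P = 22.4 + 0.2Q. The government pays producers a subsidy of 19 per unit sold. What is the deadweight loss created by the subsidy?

Pre-subsidy: 1372/9 - (2/9)Q = 22.4 + 0.2Q gives Q* = 308 and P* = 84.
With the subsidy, sellers receive Ps = Pb + 19 for each unit, where Pb is the price buyers pay.
On the curves, Pb = 1372/9 - (2/9)Q and Ps = 22.4 + 0.2Q; the wedge Ps − Pb = 19 gives 22.4 + 0.2Q − (1372/9 - (2/9)Q) = 19, so Q' = 353.
Then Pb = 1372/9 − (2/9)·353 = 74 and Ps = 22.4 + 0.2·353 = 93.
The subsidy expands output by 353 − 308 = 45 past the efficient level; on those units the gap between marginal cost and willingness to pay runs from 0 up to 19.
DWL = ½ × 19 × 45 = 427.5.

Deadweight loss = 427.5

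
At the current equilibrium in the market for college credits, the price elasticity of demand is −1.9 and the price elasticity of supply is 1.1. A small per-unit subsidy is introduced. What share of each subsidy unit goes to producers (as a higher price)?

Producer share = 19/30

For a small subsidy around the equilibrium, the benefit split depends on the relative slopes, which at a point are proportional to the elasticities.
Buyer share = εs/(εs + |εd|) = 1.1/(1.1 + 1.9) = 11/30; seller share = |εd|/(εs + |εd|) = 19/30.
So producers capture 19/30 of the subsidy.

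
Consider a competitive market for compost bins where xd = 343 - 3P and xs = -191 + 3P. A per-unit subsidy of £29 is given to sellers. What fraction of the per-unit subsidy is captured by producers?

Producer share = 0.5

Pre-subsidy: 343 - 3P = -191 + 3P gives P* = 89, x* = 76.
With the subsidy, sellers receive Ps = Pb + 29 for each unit, where Pb is the price buyers pay.
Supply in terms of Pb becomes xs = -191 + 3(Pb + 29) = -104 + 3Pb. Setting this equal to demand: 343 - 3Pb = -104 + 3Pb, so Pb = 74.5.
Sellers receive Ps = 74.5 + 29 = 103.5; x' = 343 − 3·74.5 = 119.5.
Buyers' price falls by P* − Pb = 89 − 74.5 = 14.5; sellers' price rises by Ps − P* = 103.5 − 89 = 14.5.
So producers capture 14.5/29 = 0.5 of each unit of subsidy.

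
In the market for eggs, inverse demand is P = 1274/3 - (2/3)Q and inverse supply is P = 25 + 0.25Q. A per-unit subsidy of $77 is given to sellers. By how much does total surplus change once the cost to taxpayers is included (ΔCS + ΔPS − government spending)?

Pre-subsidy: 1274/3 - (2/3)Q = 25 + 0.25Q gives Q* = 436 and P* = 134.
With the subsidy, sellers receive Ps = Pb + 77 for each unit, where Pb is the price buyers pay.
On the curves, Pb = 1274/3 - (2/3)Q and Ps = 25 + 0.25Q; the wedge Ps − Pb = 77 gives 25 + 0.25Q − (1274/3 - (2/3)Q) = 77, so Q' = 520.
Then Pb = 1274/3 − (2/3)·520 = 78 and Ps = 25 + 0.25·520 = 155.
ΔCS = ½(436 + 520)(134 − 78) = 26768; ΔPS = ½(436 + 520)(155 − 134) = 10038.
Government spending = 77 × 520 = 40040.
Net change = 26768 + 10038 − 40040 = -3234. The loss equals the DWL triangle ½·77·84.

Net change in total surplus = -$3234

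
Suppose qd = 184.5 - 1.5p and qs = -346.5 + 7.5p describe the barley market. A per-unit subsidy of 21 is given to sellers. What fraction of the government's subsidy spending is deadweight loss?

Pre-subsidy: 184.5 - 1.5p = -346.5 + 7.5p gives p* = 59, q* = 96.
With the subsidy, sellers receive ps = pb + 21 for each unit, where pb is the price buyers pay.
Supply in terms of pb becomes qs = -346.5 + 7.5(pb + 21) = -189 + 7.5pb. Setting this equal to demand: 184.5 - 1.5pb = -189 + 7.5pb, so pb = 41.5.
Sellers receive ps = 41.5 + 21 = 62.5; q' = 184.5 − 1.5·41.5 = 122.25.
ΔCS = ½(96 + 122.25)(59 − 41.5) = 1909.6875; ΔPS = ½(96 + 122.25)(62.5 − 59) = 381.9375.
Government spending = 21 × 122.25 = 2567.25.
DWL = ½ × 21 × (122.25 − 96) = 275.625; fraction = 275.625 / 2567.25 = 35/326.

DWL / government spending = 35/326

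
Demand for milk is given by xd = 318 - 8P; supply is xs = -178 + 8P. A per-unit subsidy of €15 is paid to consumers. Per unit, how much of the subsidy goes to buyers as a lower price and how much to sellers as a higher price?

Buyers gain €7.5 per unit; sellers gain €7.5 per unit

Pre-subsidy: 318 - 8P = -178 + 8P gives P* = 31, x* = 70.
With the rebate, buyers effectively pay Pb = Ps − 15, where Ps is the price sellers receive.
Demand in terms of Ps becomes xd = 318 − 8(Ps − 15) = 438 - 8Ps. Setting this equal to supply: 438 - 8Ps = -178 + 8Ps, so Ps = 38.5.
Buyers pay Pb = 38.5 − 15 = 23.5; x' = -178 + 8·38.5 = 130.
Buyers' price falls by P* − Pb = 31 − 23.5 = 7.5; sellers' price rises by Ps − P* = 38.5 − 31 = 7.5.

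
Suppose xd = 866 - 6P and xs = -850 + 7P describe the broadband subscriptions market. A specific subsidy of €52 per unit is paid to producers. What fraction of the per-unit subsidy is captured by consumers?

Pre-subsidy: 866 - 6P = -850 + 7P gives P* = 132, x* = 74.
With the subsidy, sellers receive Ps = Pb + 52 for each unit, where Pb is the price buyers pay.
Supply in terms of Pb becomes xs = -850 + 7(Pb + 52) = -486 + 7Pb. Setting this equal to demand: 866 - 6Pb = -486 + 7Pb, so Pb = 104.
Sellers receive Ps = 104 + 52 = 156; x' = 866 − 6·104 = 242.
Buyers' price falls by P* − Pb = 132 − 104 = 28; sellers' price rises by Ps − P* = 156 − 132 = 24.
So consumers capture 28/52 = 7/13 of each unit of subsidy.

Consumer share = 7/13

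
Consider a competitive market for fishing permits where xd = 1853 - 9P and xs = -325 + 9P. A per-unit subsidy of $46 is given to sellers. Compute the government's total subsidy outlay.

Government cost = $44666

Pre-subsidy: 1853 - 9P = -325 + 9P gives P* = 121, x* = 764.
With the subsidy, sellers receive Ps = Pb + 46 for each unit, where Pb is the price buyers pay.
Supply in terms of Pb becomes xs = -325 + 9(Pb + 46) = 89 + 9Pb. Setting this equal to demand: 1853 - 9Pb = 89 + 9Pb, so Pb = 98.
Sellers receive Ps = 98 + 46 = 144; x' = 1853 − 9·98 = 971.
Government outlay = subsidy × quantity = 46 × 971 = 44666.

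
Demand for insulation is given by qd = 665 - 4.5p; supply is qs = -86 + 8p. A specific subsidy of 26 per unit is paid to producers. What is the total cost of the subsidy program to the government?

Government cost = 12207.52

Pre-subsidy: 665 - 4.5p = -86 + 8p gives p* = 60.08, q* = 394.64.
With the subsidy, sellers receive ps = pb + 26 for each unit, where pb is the price buyers pay.
Supply in terms of pb becomes qs = -86 + 8(pb + 26) = 122 + 8pb. Setting this equal to demand: 665 - 4.5pb = 122 + 8pb, so pb = 43.44.
Sellers receive ps = 43.44 + 26 = 69.44; q' = 665 − 4.5·43.44 = 469.52.
Government outlay = subsidy × quantity = 26 × 469.52 = 12207.52.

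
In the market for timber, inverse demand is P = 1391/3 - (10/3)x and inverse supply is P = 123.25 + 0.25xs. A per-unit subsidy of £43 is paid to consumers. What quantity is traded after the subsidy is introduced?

x' = 107

Pre-subsidy: 1391/3 - (10/3)x = 123.25 + 0.25x gives x* = 95 and P* = 147.
With the rebate, buyers effectively pay Pb = Ps − 43, where Ps is the price sellers receive.
On the curves, Pb = 1391/3 - (10/3)x and Ps = 123.25 + 0.25x; the wedge Ps − Pb = 43 gives 123.25 + 0.25x − (1391/3 - (10/3)x) = 43, so x' = 107.
Then Pb = 1391/3 − (10/3)·107 = 107 and Ps = 123.25 + 0.25·107 = 150.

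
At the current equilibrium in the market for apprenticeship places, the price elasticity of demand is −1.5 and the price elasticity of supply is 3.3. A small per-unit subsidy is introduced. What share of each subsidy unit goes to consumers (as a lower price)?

Consumer share = 0.6875

For a small subsidy around the equilibrium, the benefit split depends on the relative slopes, which at a point are proportional to the elasticities.
Buyer share = εs/(εs + |εd|) = 3.3/(3.3 + 1.5) = 0.6875; seller share = |εd|/(εs + |εd|) = 0.3125.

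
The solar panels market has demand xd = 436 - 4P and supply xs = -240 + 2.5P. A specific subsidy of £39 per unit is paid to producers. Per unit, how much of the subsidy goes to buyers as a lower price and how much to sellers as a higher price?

Buyers gain £15 per unit; sellers gain £24 per unit

Pre-subsidy: 436 - 4P = -240 + 2.5P gives P* = 104, x* = 20.
With the subsidy, sellers receive Ps = Pb + 39 for each unit, where Pb is the price buyers pay.
Supply in terms of Pb becomes xs = -240 + 2.5(Pb + 39) = -142.5 + 2.5Pb. Setting this equal to demand: 436 - 4Pb = -142.5 + 2.5Pb, so Pb = 89.
Sellers receive Ps = 89 + 39 = 128; x' = 436 − 4·89 = 80.
Buyers' price falls by P* − Pb = 104 − 89 = 15; sellers' price rises by Ps − P* = 128 − 104 = 24.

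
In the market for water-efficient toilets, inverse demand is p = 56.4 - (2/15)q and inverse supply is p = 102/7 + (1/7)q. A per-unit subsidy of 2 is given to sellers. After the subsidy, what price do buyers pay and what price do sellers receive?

Buyers pay 1022/29; sellers receive 1080/29

Pre-subsidy: 56.4 - (2/15)q = 102/7 + (1/7)q gives q* = 4392/29 and p* = 1050/29.
With the subsidy, sellers receive ps = pb + 2 for each unit, where pb is the price buyers pay.
On the curves, pb = 56.4 - (2/15)q and ps = 102/7 + (1/7)q; the wedge ps − pb = 2 gives 102/7 + (1/7)q − (56.4 - (2/15)q) = 2, so q' = 4602/29.
Then pb = 56.4 − (2/15)·(4602/29) = 1022/29 and ps = 102/7 + (1/7)·(4602/29) = 1080/29.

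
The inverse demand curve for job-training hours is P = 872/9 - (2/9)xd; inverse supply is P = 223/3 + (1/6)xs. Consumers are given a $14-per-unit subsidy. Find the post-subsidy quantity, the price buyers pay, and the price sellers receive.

Pre-subsidy: 872/9 - (2/9)x = 223/3 + (1/6)x gives x* = 58 and P* = 84.
With the rebate, buyers effectively pay Pb = Ps − 14, where Ps is the price sellers receive.
On the curves, Pb = 872/9 - (2/9)x and Ps = 223/3 + (1/6)x; the wedge Ps − Pb = 14 gives 223/3 + (1/6)x − (872/9 - (2/9)x) = 14, so x' = 94.
Then Pb = 872/9 − (2/9)·94 = 76 and Ps = 223/3 + (1/6)·94 = 90.

x' = 94; buyers pay $76; sellers receive $90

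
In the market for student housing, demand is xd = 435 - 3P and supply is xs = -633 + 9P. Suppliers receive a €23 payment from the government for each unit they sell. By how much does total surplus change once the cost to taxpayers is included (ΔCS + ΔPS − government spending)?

Net change in total surplus = -€595.125

Pre-subsidy: 435 - 3P = -633 + 9P gives P* = 89, x* = 168.
With the subsidy, sellers receive Ps = Pb + 23 for each unit, where Pb is the price buyers pay.
Supply in terms of Pb becomes xs = -633 + 9(Pb + 23) = -426 + 9Pb. Setting this equal to demand: 435 - 3Pb = -426 + 9Pb, so Pb = 71.75.
Sellers receive Ps = 71.75 + 23 = 94.75; x' = 435 − 3·71.75 = 219.75.
ΔCS = ½(168 + 219.75)(89 − 71.75) = 3344.34375; ΔPS = ½(168 + 219.75)(94.75 − 89) = 1114.78125.
Government spending = 23 × 219.75 = 5054.25.
Net change = 3344.34375 + 1114.78125 − 5054.25 = -595.125. The loss equals the DWL triangle ½·23·51.75.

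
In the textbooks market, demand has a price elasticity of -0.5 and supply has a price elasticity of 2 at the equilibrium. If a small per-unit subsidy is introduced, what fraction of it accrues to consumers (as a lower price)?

For a small subsidy around the equilibrium, the benefit split depends on the relative slopes, which at a point are proportional to the elasticities.
Buyer share = εs/(εs + |εd|) = 2/(2 + 0.5) = 0.8; seller share = |εd|/(εs + |εd|) = 0.2.

Consumer share = 0.8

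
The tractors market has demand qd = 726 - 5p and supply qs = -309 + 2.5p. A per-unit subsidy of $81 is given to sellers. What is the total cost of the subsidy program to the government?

Pre-subsidy: 726 - 5p = -309 + 2.5p gives p* = 138, q* = 36.
With the subsidy, sellers receive ps = pb + 81 for each unit, where pb is the price buyers pay.
Supply in terms of pb becomes qs = -309 + 2.5(pb + 81) = -106.5 + 2.5pb. Setting this equal to demand: 726 - 5pb = -106.5 + 2.5pb, so pb = 111.
Sellers receive ps = 111 + 81 = 192; q' = 726 − 5·111 = 171.
Government outlay = subsidy × quantity = 81 × 171 = 13851.

Government cost = $13851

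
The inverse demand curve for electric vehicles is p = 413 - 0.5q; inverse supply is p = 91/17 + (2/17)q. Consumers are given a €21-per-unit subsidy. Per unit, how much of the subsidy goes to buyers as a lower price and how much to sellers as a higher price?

Pre-subsidy: 413 - 0.5q = 91/17 + (2/17)q gives q* = 660 and p* = 83.
With the rebate, buyers effectively pay pb = ps − 21, where ps is the price sellers receive.
On the curves, pb = 413 - 0.5q and ps = 91/17 + (2/17)q; the wedge ps − pb = 21 gives 91/17 + (2/17)q − (413 - 0.5q) = 21, so q' = 694.
Then pb = 413 − 0.5·694 = 66 and ps = 91/17 + (2/17)·694 = 87.
Buyers' price falls by p* − pb = 83 − 66 = 17; sellers' price rises by ps − p* = 87 − 83 = 4.

Buyers gain €17 per unit; sellers gain €4 per unit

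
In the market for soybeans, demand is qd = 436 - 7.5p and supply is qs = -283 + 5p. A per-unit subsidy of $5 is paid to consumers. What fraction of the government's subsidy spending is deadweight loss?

DWL / government spending = 75/196

Pre-subsidy: 436 - 7.5p = -283 + 5p gives p* = 57.52, q* = 4.6.
With the rebate, buyers effectively pay pb = ps − 5, where ps is the price sellers receive.
Demand in terms of ps becomes qd = 436 − 7.5(ps − 5) = 473.5 - 7.5ps. Setting this equal to supply: 473.5 - 7.5ps = -283 + 5ps, so ps = 60.52.
Buyers pay pb = 60.52 − 5 = 55.52; q' = -283 + 5·60.52 = 19.6.
ΔCS = ½(4.6 + 19.6)(57.52 − 55.52) = 24.2; ΔPS = ½(4.6 + 19.6)(60.52 − 57.52) = 36.3.
Government spending = 5 × 19.6 = 98.
DWL = ½ × 5 × (19.6 − 4.6) = 37.5; fraction = 37.5 / 98 = 75/196.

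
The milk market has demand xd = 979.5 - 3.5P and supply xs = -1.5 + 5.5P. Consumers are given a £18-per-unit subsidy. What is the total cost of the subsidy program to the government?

Pre-subsidy: 979.5 - 3.5P = -1.5 + 5.5P gives P* = 109, x* = 598.
With the rebate, buyers effectively pay Pb = Ps − 18, where Ps is the price sellers receive.
Demand in terms of Ps becomes xd = 979.5 − 3.5(Ps − 18) = 1042.5 - 3.5Ps. Setting this equal to supply: 1042.5 - 3.5Ps = -1.5 + 5.5Ps, so Ps = 116.
Buyers pay Pb = 116 − 18 = 98; x' = -1.5 + 5.5·116 = 636.5.
Government outlay = subsidy × quantity = 18 × 636.5 = 11457.

Government cost = £11457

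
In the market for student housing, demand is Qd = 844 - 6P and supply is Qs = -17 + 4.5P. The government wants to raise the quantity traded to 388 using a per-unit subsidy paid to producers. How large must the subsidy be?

Required subsidy s = 14 per unit

At Q = 388, invert demand for the buyer price: Pb = (844 − 388)/6 = 76; invert supply for the seller price: Ps = (388 − (-17))/4.5 = 90.
The subsidy must fill the gap: s = Ps − Pb = 90 − 76 = 14.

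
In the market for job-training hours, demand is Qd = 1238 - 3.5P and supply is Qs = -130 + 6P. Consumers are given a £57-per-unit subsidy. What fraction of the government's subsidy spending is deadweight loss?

Pre-subsidy: 1238 - 3.5P = -130 + 6P gives P* = 144, Q* = 734.
With the rebate, buyers effectively pay Pb = Ps − 57, where Ps is the price sellers receive.
Demand in terms of Ps becomes Qd = 1238 − 3.5(Ps − 57) = 1437.5 - 3.5Ps. Setting this equal to supply: 1437.5 - 3.5Ps = -130 + 6Ps, so Ps = 165.
Buyers pay Pb = 165 − 57 = 108; Q' = -130 + 6·165 = 860.
ΔCS = ½(734 + 860)(144 − 108) = 28692; ΔPS = ½(734 + 860)(165 − 144) = 16737.
Government spending = 57 × 860 = 49020.
DWL = ½ × 57 × (860 − 734) = 3591; fraction = 3591 / 49020 = 63/860.

DWL / government spending = 63/860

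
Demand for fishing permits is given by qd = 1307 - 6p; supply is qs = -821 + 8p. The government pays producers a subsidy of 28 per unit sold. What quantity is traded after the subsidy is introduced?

Pre-subsidy: 1307 - 6p = -821 + 8p gives p* = 152, q* = 395.
With the subsidy, sellers receive ps = pb + 28 for each unit, where pb is the price buyers pay.
Supply in terms of pb becomes qs = -821 + 8(pb + 28) = -597 + 8pb. Setting this equal to demand: 1307 - 6pb = -597 + 8pb, so pb = 136.
Sellers receive ps = 136 + 28 = 164; q' = 1307 − 6·136 = 491.

q' = 491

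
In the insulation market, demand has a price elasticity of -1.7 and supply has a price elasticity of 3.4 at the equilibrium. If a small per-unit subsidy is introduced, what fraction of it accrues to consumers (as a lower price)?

For a small subsidy around the equilibrium, the benefit split depends on the relative slopes, which at a point are proportional to the elasticities.
Buyer share = εs/(εs + |εd|) = 3.4/(3.4 + 1.7) = 2/3; seller share = |εd|/(εs + |εd|) = 1/3.

Consumer share = 2/3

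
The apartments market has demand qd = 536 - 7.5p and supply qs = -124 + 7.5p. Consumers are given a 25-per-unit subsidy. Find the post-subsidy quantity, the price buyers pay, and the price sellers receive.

Pre-subsidy: 536 - 7.5p = -124 + 7.5p gives p* = 44, q* = 206.
With the rebate, buyers effectively pay pb = ps − 25, where ps is the price sellers receive.
Demand in terms of ps becomes qd = 536 − 7.5(ps − 25) = 723.5 - 7.5ps. Setting this equal to supply: 723.5 - 7.5ps = -124 + 7.5ps, so ps = 56.5.
Buyers pay pb = 56.5 − 25 = 31.5; q' = -124 + 7.5·56.5 = 299.75.

q' = 299.75; buyers pay 31.5; sellers receive 56.5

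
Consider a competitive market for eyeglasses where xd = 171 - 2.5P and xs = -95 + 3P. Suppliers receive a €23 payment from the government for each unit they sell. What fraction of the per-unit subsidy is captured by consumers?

Pre-subsidy: 171 - 2.5P = -95 + 3P gives P* = 532/11, x* = 551/11.
With the subsidy, sellers receive Ps = Pb + 23 for each unit, where Pb is the price buyers pay.
Supply in terms of Pb becomes xs = -95 + 3(Pb + 23) = -26 + 3Pb. Setting this equal to demand: 171 - 2.5Pb = -26 + 3Pb, so Pb = 394/11.
Sellers receive Ps = 394/11 + 23 = 647/11; x' = 171 − 2.5·(394/11) = 896/11.
Buyers' price falls by P* − Pb = 532/11 − 394/11 = 138/11; sellers' price rises by Ps − P* = 647/11 − 532/11 = 115/11.
So consumers capture (138/11)/23 = 6/11 of each unit of subsidy.

Consumer share = 6/11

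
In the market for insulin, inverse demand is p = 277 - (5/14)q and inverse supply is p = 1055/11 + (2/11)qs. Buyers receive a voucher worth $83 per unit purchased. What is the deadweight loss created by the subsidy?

Deadweight loss = $6391

Pre-subsidy: 277 - (5/14)q = 1055/11 + (2/11)q gives q* = 336 and p* = 157.
With the rebate, buyers effectively pay pb = ps − 83, where ps is the price sellers receive.
On the curves, pb = 277 - (5/14)q and ps = 1055/11 + (2/11)q; the wedge ps − pb = 83 gives 1055/11 + (2/11)q − (277 - (5/14)q) = 83, so q' = 490.
Then pb = 277 − (5/14)·490 = 102 and ps = 1055/11 + (2/11)·490 = 185.
The subsidy expands output by 490 − 336 = 154 past the efficient level; on those units the gap between marginal cost and willingness to pay runs from 0 up to 83.
DWL = ½ × 83 × 154 = 6391.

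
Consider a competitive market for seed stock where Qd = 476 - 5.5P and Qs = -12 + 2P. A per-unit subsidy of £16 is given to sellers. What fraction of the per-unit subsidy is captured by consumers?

Consumer share = 4/15

Pre-subsidy: 476 - 5.5P = -12 + 2P gives P* = 976/15, Q* = 1772/15.
With the subsidy, sellers receive Ps = Pb + 16 for each unit, where Pb is the price buyers pay.
Supply in terms of Pb becomes Qs = -12 + 2(Pb + 16) = 20 + 2Pb. Setting this equal to demand: 476 - 5.5Pb = 20 + 2Pb, so Pb = 60.8.
Sellers receive Ps = 60.8 + 16 = 76.8; Q' = 476 − 5.5·60.8 = 141.6.
Buyers' price falls by P* − Pb = 976/15 − 60.8 = 64/15; sellers' price rises by Ps − P* = 76.8 − 976/15 = 176/15.
So consumers capture (64/15)/16 = 4/15 of each unit of subsidy.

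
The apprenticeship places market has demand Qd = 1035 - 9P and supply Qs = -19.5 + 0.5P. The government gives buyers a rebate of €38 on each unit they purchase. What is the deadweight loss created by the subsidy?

Pre-subsidy: 1035 - 9P = -19.5 + 0.5P gives P* = 111, Q* = 36.
With the rebate, buyers effectively pay Pb = Ps − 38, where Ps is the price sellers receive.
Demand in terms of Ps becomes Qd = 1035 − 9(Ps − 38) = 1377 - 9Ps. Setting this equal to supply: 1377 - 9Ps = -19.5 + 0.5Ps, so Ps = 147.
Buyers pay Pb = 147 − 38 = 109; Q' = -19.5 + 0.5·147 = 54.
The subsidy expands output by 54 − 36 = 18 past the efficient level; on those units the gap between marginal cost and willingness to pay runs from 0 up to 38.
DWL = ½ × 38 × 18 = 342.

Deadweight loss = €342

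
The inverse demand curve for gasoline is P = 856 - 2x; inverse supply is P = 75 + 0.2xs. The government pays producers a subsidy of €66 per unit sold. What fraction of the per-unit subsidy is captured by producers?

Pre-subsidy: 856 - 2x = 75 + 0.2x gives x* = 355 and P* = 146.
With the subsidy, sellers receive Ps = Pb + 66 for each unit, where Pb is the price buyers pay.
On the curves, Pb = 856 - 2x and Ps = 75 + 0.2x; the wedge Ps − Pb = 66 gives 75 + 0.2x − (856 - 2x) = 66, so x' = 385.
Then Pb = 856 − 2·385 = 86 and Ps = 75 + 0.2·385 = 152.
Buyers' price falls by P* − Pb = 146 − 86 = 60; sellers' price rises by Ps − P* = 152 − 146 = 6.
So producers capture 6/66 = 1/11 of each unit of subsidy.

Producer share = 1/11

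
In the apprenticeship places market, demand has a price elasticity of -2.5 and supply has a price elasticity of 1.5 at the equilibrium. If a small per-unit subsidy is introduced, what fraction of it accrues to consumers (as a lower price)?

Consumer share = 0.375

For a small subsidy around the equilibrium, the benefit split depends on the relative slopes, which at a point are proportional to the elasticities.
Buyer share = εs/(εs + |εd|) = 1.5/(1.5 + 2.5) = 0.375; seller share = |εd|/(εs + |εd|) = 0.625.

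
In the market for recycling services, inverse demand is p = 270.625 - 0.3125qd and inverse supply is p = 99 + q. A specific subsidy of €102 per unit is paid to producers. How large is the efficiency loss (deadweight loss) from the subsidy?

Deadweight loss = 27744/7

Pre-subsidy: 270.625 - 0.3125q = 99 + q gives q* = 2746/21 and p* = 4825/21.
With the subsidy, sellers receive ps = pb + 102 for each unit, where pb is the price buyers pay.
On the curves, pb = 270.625 - 0.3125q and ps = 99 + q; the wedge ps − pb = 102 gives 99 + q − (270.625 - 0.3125q) = 102, so q' = 4378/21.
Then pb = 270.625 − 0.3125·(4378/21) = 4315/21 and ps = 99 + 1·(4378/21) = 6457/21.
The subsidy expands output by 4378/21 − 2746/21 = 544/7 past the efficient level; on those units the gap between marginal cost and willingness to pay runs from 0 up to 102.
DWL = ½ × 102 × 544/7 = 27744/7.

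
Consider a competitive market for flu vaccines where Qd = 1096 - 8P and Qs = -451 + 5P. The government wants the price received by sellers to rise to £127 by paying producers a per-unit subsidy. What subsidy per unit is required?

At a seller price of 127, quantity supplied is -451 + 5·127 = 184.
Buyers absorb 184 only when they pay Pb with 1096 − 8·Pb = 184, i.e. Pb = 114.
s = Ps − Pb = 127 − 114 = 13.

Required subsidy s = £13 per unit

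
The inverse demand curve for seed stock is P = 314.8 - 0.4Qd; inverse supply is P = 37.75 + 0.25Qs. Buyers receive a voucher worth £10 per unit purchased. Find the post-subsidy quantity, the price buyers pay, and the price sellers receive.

Q' = 5741/13; buyers pay 1796/13; sellers receive 1926/13

Pre-subsidy: 314.8 - 0.4Q = 37.75 + 0.25Q gives Q* = 5541/13 and P* = 1876/13.
With the rebate, buyers effectively pay Pb = Ps − 10, where Ps is the price sellers receive.
On the curves, Pb = 314.8 - 0.4Q and Ps = 37.75 + 0.25Q; the wedge Ps − Pb = 10 gives 37.75 + 0.25Q − (314.8 - 0.4Q) = 10, so Q' = 5741/13.
Then Pb = 314.8 − 0.4·(5741/13) = 1796/13 and Ps = 37.75 + 0.25·(5741/13) = 1926/13.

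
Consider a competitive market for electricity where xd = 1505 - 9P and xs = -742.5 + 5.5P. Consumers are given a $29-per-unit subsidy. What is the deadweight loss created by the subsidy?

Pre-subsidy: 1505 - 9P = -742.5 + 5.5P gives P* = 155, x* = 110.
With the rebate, buyers effectively pay Pb = Ps − 29, where Ps is the price sellers receive.
Demand in terms of Ps becomes xd = 1505 − 9(Ps − 29) = 1766 - 9Ps. Setting this equal to supply: 1766 - 9Ps = -742.5 + 5.5Ps, so Ps = 173.
Buyers pay Pb = 173 − 29 = 144; x' = -742.5 + 5.5·173 = 209.
The subsidy expands output by 209 − 110 = 99 past the efficient level; on those units the gap between marginal cost and willingness to pay runs from 0 up to 29.
DWL = ½ × 29 × 99 = 1435.5.

Deadweight loss = $1435.5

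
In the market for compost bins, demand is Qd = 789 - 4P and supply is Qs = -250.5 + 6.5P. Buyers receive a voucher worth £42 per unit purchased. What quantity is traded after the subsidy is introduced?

Q' = 497

Pre-subsidy: 789 - 4P = -250.5 + 6.5P gives P* = 99, Q* = 393.
With the rebate, buyers effectively pay Pb = Ps − 42, where Ps is the price sellers receive.
Demand in terms of Ps becomes Qd = 789 − 4(Ps − 42) = 957 - 4Ps. Setting this equal to supply: 957 - 4Ps = -250.5 + 6.5Ps, so Ps = 115.
Buyers pay Pb = 115 − 42 = 73; Q' = -250.5 + 6.5·115 = 497.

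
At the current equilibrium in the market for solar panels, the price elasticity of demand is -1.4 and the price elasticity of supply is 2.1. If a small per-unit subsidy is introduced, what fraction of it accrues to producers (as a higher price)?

Producer share = 0.4

For a small subsidy around the equilibrium, the benefit split depends on the relative slopes, which at a point are proportional to the elasticities.
Buyer share = εs/(εs + |εd|) = 2.1/(2.1 + 1.4) = 0.6; seller share = |εd|/(εs + |εd|) = 0.4.
So producers capture 0.4 of the subsidy.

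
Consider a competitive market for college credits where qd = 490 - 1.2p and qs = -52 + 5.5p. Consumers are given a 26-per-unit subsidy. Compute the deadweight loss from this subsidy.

Pre-subsidy: 490 - 1.2p = -52 + 5.5p gives p* = 5420/67, q* = 26326/67.
With the rebate, buyers effectively pay pb = ps − 26, where ps is the price sellers receive.
Demand in terms of ps becomes qd = 490 − 1.2(ps − 26) = 521.2 - 1.2ps. Setting this equal to supply: 521.2 - 1.2ps = -52 + 5.5ps, so ps = 5732/67.
Buyers pay pb = 5732/67 − 26 = 3990/67; q' = -52 + 5.5·(5732/67) = 28042/67.
The subsidy expands output by 28042/67 − 26326/67 = 1716/67 past the efficient level; on those units the gap between marginal cost and willingness to pay runs from 0 up to 26.
DWL = ½ × 26 × 1716/67 = 22308/67.

Deadweight loss = 22308/67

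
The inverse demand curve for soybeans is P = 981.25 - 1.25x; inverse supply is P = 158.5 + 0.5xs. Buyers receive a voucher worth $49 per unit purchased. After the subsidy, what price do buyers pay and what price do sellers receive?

Pre-subsidy: 981.25 - 1.25x = 158.5 + 0.5x gives x* = 3291/7 and P* = 2755/7.
With the rebate, buyers effectively pay Pb = Ps − 49, where Ps is the price sellers receive.
On the curves, Pb = 981.25 - 1.25x and Ps = 158.5 + 0.5x; the wedge Ps − Pb = 49 gives 158.5 + 0.5x − (981.25 - 1.25x) = 49, so x' = 3487/7.
Then Pb = 981.25 − 1.25·(3487/7) = 2510/7 and Ps = 158.5 + 0.5·(3487/7) = 2853/7.

Buyers pay 2510/7; sellers receive 2853/7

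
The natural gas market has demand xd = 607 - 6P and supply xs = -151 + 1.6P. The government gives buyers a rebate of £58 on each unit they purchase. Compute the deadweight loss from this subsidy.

Pre-subsidy: 607 - 6P = -151 + 1.6P gives P* = 1895/19, x* = 163/19.
With the rebate, buyers effectively pay Pb = Ps − 58, where Ps is the price sellers receive.
Demand in terms of Ps becomes xd = 607 − 6(Ps − 58) = 955 - 6Ps. Setting this equal to supply: 955 - 6Ps = -151 + 1.6Ps, so Ps = 2765/19.
Buyers pay Pb = 2765/19 − 58 = 1663/19; x' = -151 + 1.6·(2765/19) = 1555/19.
The subsidy expands output by 1555/19 − 163/19 = 1392/19 past the efficient level; on those units the gap between marginal cost and willingness to pay runs from 0 up to 58.
DWL = ½ × 58 × 1392/19 = 40368/19.

Deadweight loss = 40368/19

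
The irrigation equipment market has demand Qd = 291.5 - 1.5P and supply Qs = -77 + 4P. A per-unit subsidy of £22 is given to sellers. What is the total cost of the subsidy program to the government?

Government cost = £4730

Pre-subsidy: 291.5 - 1.5P = -77 + 4P gives P* = 67, Q* = 191.
With the subsidy, sellers receive Ps = Pb + 22 for each unit, where Pb is the price buyers pay.
Supply in terms of Pb becomes Qs = -77 + 4(Pb + 22) = 11 + 4Pb. Setting this equal to demand: 291.5 - 1.5Pb = 11 + 4Pb, so Pb = 51.
Sellers receive Ps = 51 + 22 = 73; Q' = 291.5 − 1.5·51 = 215.
Government outlay = subsidy × quantity = 22 × 215 = 4730.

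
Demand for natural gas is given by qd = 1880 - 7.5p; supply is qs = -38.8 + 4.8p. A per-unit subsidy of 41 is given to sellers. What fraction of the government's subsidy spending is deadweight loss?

DWL / government spending = 6/83

Pre-subsidy: 1880 - 7.5p = -38.8 + 4.8p gives p* = 156, q* = 710.
With the subsidy, sellers receive ps = pb + 41 for each unit, where pb is the price buyers pay.
Supply in terms of pb becomes qs = -38.8 + 4.8(pb + 41) = 158 + 4.8pb. Setting this equal to demand: 1880 - 7.5pb = 158 + 4.8pb, so pb = 140.
Sellers receive ps = 140 + 41 = 181; q' = 1880 − 7.5·140 = 830.
ΔCS = ½(710 + 830)(156 − 140) = 12320; ΔPS = ½(710 + 830)(181 − 156) = 19250.
Government spending = 41 × 830 = 34030.
DWL = ½ × 41 × (830 − 710) = 2460; fraction = 2460 / 34030 = 6/83.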